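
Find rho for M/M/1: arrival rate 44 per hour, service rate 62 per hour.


rho = lambda/mu = 44/62 = 0.7097

0.7097


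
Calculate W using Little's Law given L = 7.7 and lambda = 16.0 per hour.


W = L / lambda = 7.7 / 16.0 = 0.4813 hours

0.4813 hours


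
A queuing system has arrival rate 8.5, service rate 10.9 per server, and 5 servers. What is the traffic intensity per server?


rho = lambda / (c * mu) = 8.5 / (5 * 10.9) = 0.156

0.156


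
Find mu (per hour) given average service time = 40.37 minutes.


mu = 60 / avg_service_time = 60 / 40.37 = 1.49 per hour

1.49 per hour


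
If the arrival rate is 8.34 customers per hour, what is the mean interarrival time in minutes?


Mean interarrival time = 60/lambda = 60/8.34 = 7.19 minutes

7.19 minutes


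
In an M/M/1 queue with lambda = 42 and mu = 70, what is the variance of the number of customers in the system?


rho = 42/70; Var(N) = rho/(1-rho)^2 = 3.75

3.75


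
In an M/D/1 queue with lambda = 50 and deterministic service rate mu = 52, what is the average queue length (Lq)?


M/D/1: Lq = rho^2 / (2*(1-rho)) where rho = 50/52; Lq = 12.02

12.02


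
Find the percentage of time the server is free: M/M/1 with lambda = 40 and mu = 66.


Idle fraction = (1 - rho) * 100 = (1 - 40/66) * 100 = 39.4%

39.4%


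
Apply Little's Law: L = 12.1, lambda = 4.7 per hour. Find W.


W = L / lambda = 12.1 / 4.7 = 2.5745 hours

2.5745 hours


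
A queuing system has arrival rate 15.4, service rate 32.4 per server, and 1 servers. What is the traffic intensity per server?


rho = lambda / (c * mu) = 15.4 / (1 * 32.4) = 0.4753

0.4753


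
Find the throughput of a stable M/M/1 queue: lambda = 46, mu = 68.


For a stable queue (lambda < mu), throughput = lambda = 46 per hour

46 per hour


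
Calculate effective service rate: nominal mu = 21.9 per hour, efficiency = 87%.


Effective rate = mu * efficiency = 21.9 * 0.87 = 19.05 per hour

19.05 per hour


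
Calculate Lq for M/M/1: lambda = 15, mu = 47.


rho = 15/47; Lq = rho^2/(1-rho) = 0.15

0.15


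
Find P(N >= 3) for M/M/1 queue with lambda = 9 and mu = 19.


P(N >= 3) = rho^3 = (9/19)^3 = 0.1063

0.1063


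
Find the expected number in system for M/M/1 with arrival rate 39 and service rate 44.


rho = 39/44; L = rho/(1-rho) = 7.8

7.8


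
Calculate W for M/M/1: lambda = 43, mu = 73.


W = 1/(mu - lambda) = 1/(73 - 43) = 0.0333 hours

0.0333 hours


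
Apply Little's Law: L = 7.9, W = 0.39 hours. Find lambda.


lambda = L / W = 7.9 / 0.39 = 20.26 per hour

20.26 per hour


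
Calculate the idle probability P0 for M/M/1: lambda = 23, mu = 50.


P0 = 1 - rho = 1 - 23/50 = 0.54

0.54


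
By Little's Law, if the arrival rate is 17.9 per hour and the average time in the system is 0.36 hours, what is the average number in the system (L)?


L = lambda * W = 17.9 * 0.36 = 6.44

6.44


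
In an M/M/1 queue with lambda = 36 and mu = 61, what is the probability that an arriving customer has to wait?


P(wait) = rho = lambda/mu = 36/61 = 0.5902

0.5902


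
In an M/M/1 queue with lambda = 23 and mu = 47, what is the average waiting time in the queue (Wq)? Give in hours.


rho = 23/47; Wq = rho/(mu - lambda) = 0.0204 hours

0.0204 hours


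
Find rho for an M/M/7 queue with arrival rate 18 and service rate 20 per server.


rho = lambda/(c*mu) = 18/(7*20) = 0.1286

0.1286


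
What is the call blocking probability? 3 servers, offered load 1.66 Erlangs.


B(N,A) = (A^N/N!) / sum(A^k/k!, k=0..N) with N=3, A=1.66 = 0.1588

0.1588


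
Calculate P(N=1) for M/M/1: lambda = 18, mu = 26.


rho = 18/26; P(n) = (1-rho)*rho^n = (1-18/26)*(18/26)^1 = 0.213

0.213


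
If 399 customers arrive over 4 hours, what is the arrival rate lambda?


lambda = total arrivals / time = 399 / 4 = 99.75 per hour

99.75 per hour


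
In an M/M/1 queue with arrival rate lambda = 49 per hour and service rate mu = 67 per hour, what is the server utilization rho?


rho = lambda/mu = 49/67 = 0.7313

0.7313


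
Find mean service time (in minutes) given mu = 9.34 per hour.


Mean service time = 60/mu = 60/9.34 = 6.42 minutes

6.42 minutes


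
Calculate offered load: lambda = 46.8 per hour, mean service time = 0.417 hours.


Offered load a = lambda * E[S] = 46.8 * 0.417 = 19.52 Erlangs

19.52 Erlangs


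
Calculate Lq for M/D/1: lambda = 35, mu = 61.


M/D/1: Lq = rho^2 / (2*(1-rho)) where rho = 35/61; Lq = 0.39

0.39


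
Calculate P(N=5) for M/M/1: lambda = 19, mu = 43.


rho = 19/43; P(n) = (1-rho)*rho^n = (1-19/43)*(19/43)^5 = 0.0094

0.0094


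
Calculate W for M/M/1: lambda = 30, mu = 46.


W = 1/(mu - lambda) = 1/(46 - 30) = 0.0625 hours

0.0625 hours


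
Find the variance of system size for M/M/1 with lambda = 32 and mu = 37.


rho = 32/37; Var(N) = rho/(1-rho)^2 = 47.36

47.36


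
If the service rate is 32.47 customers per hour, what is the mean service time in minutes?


Mean service time = 60/mu = 60/32.47 = 1.85 minutes

1.85 minutes


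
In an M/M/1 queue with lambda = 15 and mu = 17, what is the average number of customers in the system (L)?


rho = 15/17; L = rho/(1-rho) = 7.5

7.5


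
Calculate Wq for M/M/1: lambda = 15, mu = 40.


rho = 15/40; Wq = rho/(mu - lambda) = 0.015 hours

0.015 hours


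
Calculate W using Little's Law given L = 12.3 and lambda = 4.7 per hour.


W = L / lambda = 12.3 / 4.7 = 2.617 hours

2.617 hours


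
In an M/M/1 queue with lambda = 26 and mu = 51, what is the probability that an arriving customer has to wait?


P(wait) = rho = lambda/mu = 26/51 = 0.5098

0.5098


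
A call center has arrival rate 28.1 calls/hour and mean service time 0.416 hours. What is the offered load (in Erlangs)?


Offered load a = lambda * E[S] = 28.1 * 0.416 = 11.69 Erlangs

11.69 Erlangs


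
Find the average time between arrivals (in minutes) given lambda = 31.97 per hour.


Mean interarrival time = 60/lambda = 60/31.97 = 1.88 minutes

1.88 minutes


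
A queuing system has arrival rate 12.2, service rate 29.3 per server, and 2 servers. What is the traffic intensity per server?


rho = lambda / (c * mu) = 12.2 / (2 * 29.3) = 0.2082

0.2082


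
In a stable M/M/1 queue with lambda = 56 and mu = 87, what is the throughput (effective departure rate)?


For a stable queue (lambda < mu), throughput = lambda = 56 per hour

56 per hour


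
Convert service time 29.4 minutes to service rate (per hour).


mu = 60 / avg_service_time = 60 / 29.4 = 2.04 per hour

2.04 per hour


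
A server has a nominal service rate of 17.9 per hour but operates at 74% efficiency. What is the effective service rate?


Effective rate = mu * efficiency = 17.9 * 0.74 = 13.25 per hour

13.25 per hour


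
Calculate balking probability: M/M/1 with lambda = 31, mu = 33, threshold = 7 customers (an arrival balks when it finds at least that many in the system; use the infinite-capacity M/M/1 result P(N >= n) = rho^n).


P(N >= 7) = rho^7 = (31/33)^7 = 0.6456

0.6456


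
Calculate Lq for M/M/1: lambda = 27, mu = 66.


rho = 27/66; Lq = rho^2/(1-rho) = 0.28

0.28


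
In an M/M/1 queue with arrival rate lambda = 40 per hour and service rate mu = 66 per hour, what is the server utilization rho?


rho = lambda/mu = 40/66 = 0.6061

0.6061


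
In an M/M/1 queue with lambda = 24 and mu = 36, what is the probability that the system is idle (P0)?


P0 = 1 - rho = 1 - 24/36 = 0.3333

0.3333


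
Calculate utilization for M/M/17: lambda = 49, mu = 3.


rho = lambda/(c*mu) = 49/(17*3) = 0.9608

0.9608


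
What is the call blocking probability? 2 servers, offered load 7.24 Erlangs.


B(N,A) = (A^N/N!) / sum(A^k/k!, k=0..N) with N=2, A=7.24 = 0.7608

0.7608


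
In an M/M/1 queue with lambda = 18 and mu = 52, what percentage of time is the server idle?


Idle fraction = (1 - rho) * 100 = (1 - 18/52) * 100 = 65.4%

65.4%


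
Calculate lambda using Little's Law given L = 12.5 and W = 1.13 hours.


lambda = L / W = 12.5 / 1.13 = 11.06 per hour

11.06 per hour


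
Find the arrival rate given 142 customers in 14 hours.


lambda = total arrivals / time = 142 / 14 = 10.14 per hour

10.14 per hour


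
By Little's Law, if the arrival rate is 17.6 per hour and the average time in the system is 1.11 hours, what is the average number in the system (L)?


L = lambda * W = 17.6 * 1.11 = 19.54

19.54


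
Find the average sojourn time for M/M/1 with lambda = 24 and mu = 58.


W = 1/(mu - lambda) = 1/(58 - 24) = 0.0294 hours

0.0294 hours


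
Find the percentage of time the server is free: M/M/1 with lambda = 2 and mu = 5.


Idle fraction = (1 - rho) * 100 = (1 - 2/5) * 100 = 60.0%

60.0%


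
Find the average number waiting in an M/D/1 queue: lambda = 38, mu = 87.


M/D/1: Lq = rho^2 / (2*(1-rho)) where rho = 38/87; Lq = 0.17

0.17


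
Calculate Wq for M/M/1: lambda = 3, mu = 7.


rho = 3/7; Wq = rho/(mu - lambda) = 0.1071 hours

0.1071 hours


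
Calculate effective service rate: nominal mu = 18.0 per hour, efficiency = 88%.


Effective rate = mu * efficiency = 18.0 * 0.88 = 15.84 per hour

15.84 per hour


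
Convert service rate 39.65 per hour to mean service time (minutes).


Mean service time = 60/mu = 60/39.65 = 1.51 minutes

1.51 minutes


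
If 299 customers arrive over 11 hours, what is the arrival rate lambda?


lambda = total arrivals / time = 299 / 11 = 27.18 per hour

27.18 per hour


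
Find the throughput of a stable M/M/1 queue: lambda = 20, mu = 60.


For a stable queue (lambda < mu), throughput = lambda = 20 per hour

20 per hour


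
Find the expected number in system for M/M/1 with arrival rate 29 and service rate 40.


rho = 29/40; L = rho/(1-rho) = 2.64

2.64


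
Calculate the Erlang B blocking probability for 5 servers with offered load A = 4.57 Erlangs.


B(N,A) = (A^N/N!) / sum(A^k/k!, k=0..N) with N=5, A=4.57 = 0.249

0.249


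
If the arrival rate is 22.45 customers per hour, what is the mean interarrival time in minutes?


Mean interarrival time = 60/lambda = 60/22.45 = 2.67 minutes

2.67 minutes


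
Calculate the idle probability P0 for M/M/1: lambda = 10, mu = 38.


P0 = 1 - rho = 1 - 10/38 = 0.7368

0.7368


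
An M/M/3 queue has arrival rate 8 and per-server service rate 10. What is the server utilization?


rho = lambda/(c*mu) = 8/(3*10) = 0.2667

0.2667


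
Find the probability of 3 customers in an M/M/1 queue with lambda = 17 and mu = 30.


rho = 17/30; P(n) = (1-rho)*rho^n = (1-17/30)*(17/30)^3 = 0.0789

0.0789


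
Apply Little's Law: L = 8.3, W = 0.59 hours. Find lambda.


lambda = L / W = 8.3 / 0.59 = 14.07 per hour

14.07 per hour


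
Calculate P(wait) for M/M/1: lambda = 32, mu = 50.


P(wait) = rho = lambda/mu = 32/50 = 0.64

0.64


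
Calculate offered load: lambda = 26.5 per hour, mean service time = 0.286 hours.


Offered load a = lambda * E[S] = 26.5 * 0.286 = 7.58 Erlangs

7.58 Erlangs


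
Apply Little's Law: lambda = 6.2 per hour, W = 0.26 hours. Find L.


L = lambda * W = 6.2 * 0.26 = 1.61

1.61


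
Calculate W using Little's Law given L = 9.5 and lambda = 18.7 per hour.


W = L / lambda = 9.5 / 18.7 = 0.508 hours

0.508 hours


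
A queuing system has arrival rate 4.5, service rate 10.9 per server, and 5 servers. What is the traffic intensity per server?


rho = lambda / (c * mu) = 4.5 / (5 * 10.9) = 0.0826

0.0826


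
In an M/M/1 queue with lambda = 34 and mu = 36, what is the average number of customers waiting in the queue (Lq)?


rho = 34/36; Lq = rho^2/(1-rho) = 16.06

16.06


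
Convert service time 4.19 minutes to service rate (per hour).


mu = 60 / avg_service_time = 60 / 4.19 = 14.32 per hour

14.32 per hour


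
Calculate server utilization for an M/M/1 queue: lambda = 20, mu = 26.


rho = lambda/mu = 20/26 = 0.7692

0.7692


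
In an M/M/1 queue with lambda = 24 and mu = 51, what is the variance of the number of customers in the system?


rho = 24/51; Var(N) = rho/(1-rho)^2 = 1.68

1.68


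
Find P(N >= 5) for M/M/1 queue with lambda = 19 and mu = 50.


P(N >= 5) = rho^5 = (19/50)^5 = 0.0079

0.0079


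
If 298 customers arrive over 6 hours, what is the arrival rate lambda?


lambda = total arrivals / time = 298 / 6 = 49.67 per hour

49.67 per hour


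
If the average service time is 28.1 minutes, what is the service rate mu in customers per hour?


mu = 60 / avg_service_time = 60 / 28.1 = 2.14 per hour

2.14 per hour


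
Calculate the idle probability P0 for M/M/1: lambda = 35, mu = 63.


P0 = 1 - rho = 1 - 35/63 = 0.4444

0.4444


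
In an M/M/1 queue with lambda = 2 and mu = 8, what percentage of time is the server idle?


Idle fraction = (1 - rho) * 100 = (1 - 2/8) * 100 = 75.0%

75.0%


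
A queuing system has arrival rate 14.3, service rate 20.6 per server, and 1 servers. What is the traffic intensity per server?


rho = lambda / (c * mu) = 14.3 / (1 * 20.6) = 0.6942

0.6942


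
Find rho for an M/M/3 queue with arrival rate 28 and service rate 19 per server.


rho = lambda/(c*mu) = 28/(3*19) = 0.4912

0.4912


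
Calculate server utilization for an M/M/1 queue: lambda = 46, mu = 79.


rho = lambda/mu = 46/79 = 0.5823

0.5823


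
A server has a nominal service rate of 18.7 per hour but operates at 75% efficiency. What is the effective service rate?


Effective rate = mu * efficiency = 18.7 * 0.75 = 14.03 per hour

14.03 per hour


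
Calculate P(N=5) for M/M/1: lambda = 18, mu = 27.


rho = 18/27; P(n) = (1-rho)*rho^n = (1-18/27)*(18/27)^5 = 0.0439

0.0439


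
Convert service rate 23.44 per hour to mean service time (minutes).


Mean service time = 60/mu = 60/23.44 = 2.56 minutes

2.56 minutes


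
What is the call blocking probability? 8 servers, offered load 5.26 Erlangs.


B(N,A) = (A^N/N!) / sum(A^k/k!, k=0..N) with N=8, A=5.26 = 0.0826

0.0826


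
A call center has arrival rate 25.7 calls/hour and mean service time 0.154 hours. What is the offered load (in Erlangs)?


Offered load a = lambda * E[S] = 25.7 * 0.154 = 3.96 Erlangs

3.96 Erlangs


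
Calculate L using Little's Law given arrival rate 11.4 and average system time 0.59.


L = lambda * W = 11.4 * 0.59 = 6.73

6.73


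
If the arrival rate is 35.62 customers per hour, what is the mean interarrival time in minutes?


Mean interarrival time = 60/lambda = 60/35.62 = 1.68 minutes

1.68 minutes


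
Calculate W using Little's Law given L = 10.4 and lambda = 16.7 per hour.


W = L / lambda = 10.4 / 16.7 = 0.6228 hours

0.6228 hours


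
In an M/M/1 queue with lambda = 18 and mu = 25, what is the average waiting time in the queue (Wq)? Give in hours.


rho = 18/25; Wq = rho/(mu - lambda) = 0.1029 hours

0.1029 hours


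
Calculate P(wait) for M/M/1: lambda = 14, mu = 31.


P(wait) = rho = lambda/mu = 14/31 = 0.4516

0.4516


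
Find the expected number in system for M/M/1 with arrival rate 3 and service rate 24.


rho = 3/24; L = rho/(1-rho) = 0.14

0.14


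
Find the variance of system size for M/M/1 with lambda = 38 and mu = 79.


rho = 38/79; Var(N) = rho/(1-rho)^2 = 1.79

1.79


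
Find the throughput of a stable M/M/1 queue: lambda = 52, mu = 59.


For a stable queue (lambda < mu), throughput = lambda = 52 per hour

52 per hour


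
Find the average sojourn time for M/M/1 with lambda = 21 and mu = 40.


W = 1/(mu - lambda) = 1/(40 - 21) = 0.0526 hours

0.0526 hours


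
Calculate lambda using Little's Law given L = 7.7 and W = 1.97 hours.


lambda = L / W = 7.7 / 1.97 = 3.91 per hour

3.91 per hour


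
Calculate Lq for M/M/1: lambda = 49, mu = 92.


rho = 49/92; Lq = rho^2/(1-rho) = 0.61

0.61


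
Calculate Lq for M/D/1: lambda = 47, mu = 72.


M/D/1: Lq = rho^2 / (2*(1-rho)) where rho = 47/72; Lq = 0.61

0.61


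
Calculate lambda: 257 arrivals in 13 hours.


lambda = total arrivals / time = 257 / 13 = 19.77 per hour

19.77 per hour


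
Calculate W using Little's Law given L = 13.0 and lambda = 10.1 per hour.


W = L / lambda = 13.0 / 10.1 = 1.2871 hours

1.2871 hours


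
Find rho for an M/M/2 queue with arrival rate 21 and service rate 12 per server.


rho = lambda/(c*mu) = 21/(2*12) = 0.875

0.875


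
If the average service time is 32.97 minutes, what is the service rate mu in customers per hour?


mu = 60 / avg_service_time = 60 / 32.97 = 1.82 per hour

1.82 per hour


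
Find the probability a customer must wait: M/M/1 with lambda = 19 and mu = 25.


P(wait) = rho = lambda/mu = 19/25 = 0.76

0.76


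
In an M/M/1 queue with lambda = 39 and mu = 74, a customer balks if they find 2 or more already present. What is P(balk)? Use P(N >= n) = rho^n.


P(N >= 2) = rho^2 = (39/74)^2 = 0.2778

0.2778


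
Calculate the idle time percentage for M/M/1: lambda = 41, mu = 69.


Idle fraction = (1 - rho) * 100 = (1 - 41/69) * 100 = 40.6%

40.6%


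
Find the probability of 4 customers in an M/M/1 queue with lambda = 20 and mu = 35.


rho = 20/35; P(n) = (1-rho)*rho^n = (1-20/35)*(20/35)^4 = 0.0457

0.0457


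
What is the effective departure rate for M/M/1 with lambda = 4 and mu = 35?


For a stable queue (lambda < mu), throughput = lambda = 4 per hour

4 per hour


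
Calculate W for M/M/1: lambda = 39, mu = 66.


W = 1/(mu - lambda) = 1/(66 - 39) = 0.037 hours

0.037 hours


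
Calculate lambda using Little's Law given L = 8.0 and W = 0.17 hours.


lambda = L / W = 8.0 / 0.17 = 47.06 per hour

47.06 per hour


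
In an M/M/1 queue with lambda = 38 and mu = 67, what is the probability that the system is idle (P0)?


P0 = 1 - rho = 1 - 38/67 = 0.4328

0.4328


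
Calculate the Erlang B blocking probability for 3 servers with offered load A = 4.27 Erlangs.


B(N,A) = (A^N/N!) / sum(A^k/k!, k=0..N) with N=3, A=4.27 = 0.4742

0.4742


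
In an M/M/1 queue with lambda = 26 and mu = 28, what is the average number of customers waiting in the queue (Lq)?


rho = 26/28; Lq = rho^2/(1-rho) = 12.07

12.07


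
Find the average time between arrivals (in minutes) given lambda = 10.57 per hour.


Mean interarrival time = 60/lambda = 60/10.57 = 5.68 minutes

5.68 minutes


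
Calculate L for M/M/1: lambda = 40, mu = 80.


rho = 40/80; L = rho/(1-rho) = 1.0

1.0


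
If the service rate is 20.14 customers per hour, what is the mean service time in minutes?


Mean service time = 60/mu = 60/20.14 = 2.98 minutes

2.98 minutes


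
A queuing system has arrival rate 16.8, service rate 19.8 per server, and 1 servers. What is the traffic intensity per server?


rho = lambda / (c * mu) = 16.8 / (1 * 19.8) = 0.8485

0.8485


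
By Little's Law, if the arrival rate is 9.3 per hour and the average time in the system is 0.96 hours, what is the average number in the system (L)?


L = lambda * W = 9.3 * 0.96 = 8.93

8.93


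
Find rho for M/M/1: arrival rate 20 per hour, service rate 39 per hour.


rho = lambda/mu = 20/39 = 0.5128

0.5128


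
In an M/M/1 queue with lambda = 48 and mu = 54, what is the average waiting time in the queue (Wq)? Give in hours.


rho = 48/54; Wq = rho/(mu - lambda) = 0.1481 hours

0.1481 hours


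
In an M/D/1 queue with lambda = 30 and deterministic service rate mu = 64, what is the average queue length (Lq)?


M/D/1: Lq = rho^2 / (2*(1-rho)) where rho = 30/64; Lq = 0.21

0.21


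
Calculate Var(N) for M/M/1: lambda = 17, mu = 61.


rho = 17/61; Var(N) = rho/(1-rho)^2 = 0.54

0.54


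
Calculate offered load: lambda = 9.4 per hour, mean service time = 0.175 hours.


Offered load a = lambda * E[S] = 9.4 * 0.175 = 1.65 Erlangs

1.65 Erlangs


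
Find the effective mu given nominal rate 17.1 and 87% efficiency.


Effective rate = mu * efficiency = 17.1 * 0.87 = 14.88 per hour

14.88 per hour


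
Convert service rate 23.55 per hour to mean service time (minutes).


Mean service time = 60/mu = 60/23.55 = 2.55 minutes

2.55 minutes


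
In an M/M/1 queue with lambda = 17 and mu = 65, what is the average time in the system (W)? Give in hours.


W = 1/(mu - lambda) = 1/(65 - 17) = 0.0208 hours

0.0208 hours


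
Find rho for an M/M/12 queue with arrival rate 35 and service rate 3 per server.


rho = lambda/(c*mu) = 35/(12*3) = 0.9722

0.9722


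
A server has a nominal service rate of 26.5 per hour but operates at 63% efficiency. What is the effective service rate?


Effective rate = mu * efficiency = 26.5 * 0.63 = 16.7 per hour

16.7 per hour


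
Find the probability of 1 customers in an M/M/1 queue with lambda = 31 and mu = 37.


rho = 31/37; P(n) = (1-rho)*rho^n = (1-31/37)*(31/37)^1 = 0.1359

0.1359


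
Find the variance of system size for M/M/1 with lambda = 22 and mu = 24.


rho = 22/24; Var(N) = rho/(1-rho)^2 = 132.0

132.0


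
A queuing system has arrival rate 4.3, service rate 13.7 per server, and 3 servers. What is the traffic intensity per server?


rho = lambda / (c * mu) = 4.3 / (3 * 13.7) = 0.1046

0.1046


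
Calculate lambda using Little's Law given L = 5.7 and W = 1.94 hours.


lambda = L / W = 5.7 / 1.94 = 2.94 per hour

2.94 per hour


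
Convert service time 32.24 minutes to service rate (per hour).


mu = 60 / avg_service_time = 60 / 32.24 = 1.86 per hour

1.86 per hour


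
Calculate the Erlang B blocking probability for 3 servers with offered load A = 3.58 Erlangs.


B(N,A) = (A^N/N!) / sum(A^k/k!, k=0..N) with N=3, A=3.58 = 0.4104

0.4104


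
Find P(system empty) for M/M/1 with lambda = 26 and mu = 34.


P0 = 1 - rho = 1 - 26/34 = 0.2353

0.2353


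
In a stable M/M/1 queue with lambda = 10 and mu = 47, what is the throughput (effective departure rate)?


For a stable queue (lambda < mu), throughput = lambda = 10 per hour

10 per hour


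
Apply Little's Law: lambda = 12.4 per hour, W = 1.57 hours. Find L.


L = lambda * W = 12.4 * 1.57 = 19.47

19.47


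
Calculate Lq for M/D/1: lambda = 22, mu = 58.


M/D/1: Lq = rho^2 / (2*(1-rho)) where rho = 22/58; Lq = 0.12

0.12


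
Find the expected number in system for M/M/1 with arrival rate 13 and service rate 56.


rho = 13/56; L = rho/(1-rho) = 0.3

0.3


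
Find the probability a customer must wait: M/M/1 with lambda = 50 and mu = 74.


P(wait) = rho = lambda/mu = 50/74 = 0.6757

0.6757


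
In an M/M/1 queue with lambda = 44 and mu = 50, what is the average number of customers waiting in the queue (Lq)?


rho = 44/50; Lq = rho^2/(1-rho) = 6.45

6.45


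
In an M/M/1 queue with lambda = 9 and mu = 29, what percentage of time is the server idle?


Idle fraction = (1 - rho) * 100 = (1 - 9/29) * 100 = 69.0%

69.0%


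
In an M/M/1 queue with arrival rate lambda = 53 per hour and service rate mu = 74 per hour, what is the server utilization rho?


rho = lambda/mu = 53/74 = 0.7162

0.7162


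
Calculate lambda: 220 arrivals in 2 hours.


lambda = total arrivals / time = 220 / 2 = 110.0 per hour

110.0 per hour


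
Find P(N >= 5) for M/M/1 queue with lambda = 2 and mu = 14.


P(N >= 5) = rho^5 = (2/14)^5 = 0.0001

0.0001


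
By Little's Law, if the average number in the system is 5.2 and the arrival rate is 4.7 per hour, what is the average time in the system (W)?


W = L / lambda = 5.2 / 4.7 = 1.1064 hours

1.1064 hours


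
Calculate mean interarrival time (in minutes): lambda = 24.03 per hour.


Mean interarrival time = 60/lambda = 60/24.03 = 2.5 minutes

2.5 minutes


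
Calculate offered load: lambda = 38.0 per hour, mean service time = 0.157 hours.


Offered load a = lambda * E[S] = 38.0 * 0.157 = 5.97 Erlangs

5.97 Erlangs


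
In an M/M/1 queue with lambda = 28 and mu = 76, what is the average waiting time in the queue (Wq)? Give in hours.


rho = 28/76; Wq = rho/(mu - lambda) = 0.0077 hours

0.0077 hours


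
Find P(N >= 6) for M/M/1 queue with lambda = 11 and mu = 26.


P(N >= 6) = rho^6 = (11/26)^6 = 0.0057

0.0057


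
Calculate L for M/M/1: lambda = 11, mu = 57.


rho = 11/57; L = rho/(1-rho) = 0.24

0.24


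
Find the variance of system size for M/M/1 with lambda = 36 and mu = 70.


rho = 36/70; Var(N) = rho/(1-rho)^2 = 2.18

2.18


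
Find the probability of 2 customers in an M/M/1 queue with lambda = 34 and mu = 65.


rho = 34/65; P(n) = (1-rho)*rho^n = (1-34/65)*(34/65)^2 = 0.1305

0.1305


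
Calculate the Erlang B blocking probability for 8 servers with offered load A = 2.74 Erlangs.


B(N,A) = (A^N/N!) / sum(A^k/k!, k=0..N) with N=8, A=2.74 = 0.0051

0.0051


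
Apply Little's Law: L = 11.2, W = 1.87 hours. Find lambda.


lambda = L / W = 11.2 / 1.87 = 5.99 per hour

5.99 per hour


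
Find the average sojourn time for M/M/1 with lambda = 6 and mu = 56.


W = 1/(mu - lambda) = 1/(56 - 6) = 0.02 hours

0.02 hours


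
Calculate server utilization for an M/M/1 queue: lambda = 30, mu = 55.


rho = lambda/mu = 30/55 = 0.5455

0.5455


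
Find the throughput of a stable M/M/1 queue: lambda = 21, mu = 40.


For a stable queue (lambda < mu), throughput = lambda = 21 per hour

21 per hour


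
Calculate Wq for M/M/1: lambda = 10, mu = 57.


rho = 10/57; Wq = rho/(mu - lambda) = 0.0037 hours

0.0037 hours


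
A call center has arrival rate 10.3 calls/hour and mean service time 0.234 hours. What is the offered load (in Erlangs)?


Offered load a = lambda * E[S] = 10.3 * 0.234 = 2.41 Erlangs

2.41 Erlangs


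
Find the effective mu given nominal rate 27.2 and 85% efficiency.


Effective rate = mu * efficiency = 27.2 * 0.85 = 23.12 per hour

23.12 per hour


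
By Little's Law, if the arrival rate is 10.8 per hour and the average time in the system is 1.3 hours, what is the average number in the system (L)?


L = lambda * W = 10.8 * 1.3 = 14.04

14.04


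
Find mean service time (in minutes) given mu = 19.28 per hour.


Mean service time = 60/mu = 60/19.28 = 3.11 minutes

3.11 minutes


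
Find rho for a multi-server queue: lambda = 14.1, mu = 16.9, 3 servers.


rho = lambda / (c * mu) = 14.1 / (3 * 16.9) = 0.2781

0.2781


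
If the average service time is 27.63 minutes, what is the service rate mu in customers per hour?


mu = 60 / avg_service_time = 60 / 27.63 = 2.17 per hour

2.17 per hour


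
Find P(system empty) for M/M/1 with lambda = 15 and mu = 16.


P0 = 1 - rho = 1 - 15/16 = 0.0625

0.0625


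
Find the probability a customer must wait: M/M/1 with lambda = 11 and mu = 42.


P(wait) = rho = lambda/mu = 11/42 = 0.2619

0.2619


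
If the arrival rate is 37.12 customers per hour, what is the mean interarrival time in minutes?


Mean interarrival time = 60/lambda = 60/37.12 = 1.62 minutes

1.62 minutes


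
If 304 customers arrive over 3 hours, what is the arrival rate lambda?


lambda = total arrivals / time = 304 / 3 = 101.33 per hour

101.33 per hour


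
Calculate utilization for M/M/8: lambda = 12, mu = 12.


rho = lambda/(c*mu) = 12/(8*12) = 0.125

0.125


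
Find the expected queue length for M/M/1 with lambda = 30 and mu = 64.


rho = 30/64; Lq = rho^2/(1-rho) = 0.41

0.41


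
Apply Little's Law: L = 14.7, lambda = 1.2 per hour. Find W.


W = L / lambda = 14.7 / 1.2 = 12.25 hours

12.25 hours


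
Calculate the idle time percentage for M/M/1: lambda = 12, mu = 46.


Idle fraction = (1 - rho) * 100 = (1 - 12/46) * 100 = 73.9%

73.9%


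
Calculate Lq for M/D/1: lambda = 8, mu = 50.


M/D/1: Lq = rho^2 / (2*(1-rho)) where rho = 8/50; Lq = 0.02

0.02


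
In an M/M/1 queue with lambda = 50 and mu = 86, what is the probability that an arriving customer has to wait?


P(wait) = rho = lambda/mu = 50/86 = 0.5814

0.5814


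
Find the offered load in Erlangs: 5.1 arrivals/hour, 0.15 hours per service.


Offered load a = lambda * E[S] = 5.1 * 0.15 = 0.77 Erlangs

0.77 Erlangs


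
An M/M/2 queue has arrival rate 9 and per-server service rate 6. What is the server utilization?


rho = lambda/(c*mu) = 9/(2*6) = 0.75

0.75


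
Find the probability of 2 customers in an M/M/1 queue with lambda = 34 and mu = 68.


rho = 34/68; P(n) = (1-rho)*rho^n = (1-34/68)*(34/68)^2 = 0.125

0.125


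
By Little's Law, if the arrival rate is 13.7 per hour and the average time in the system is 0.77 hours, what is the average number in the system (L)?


L = lambda * W = 13.7 * 0.77 = 10.55

10.55


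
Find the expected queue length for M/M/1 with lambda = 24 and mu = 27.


rho = 24/27; Lq = rho^2/(1-rho) = 7.11

7.11


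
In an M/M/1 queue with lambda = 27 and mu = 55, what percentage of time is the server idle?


Idle fraction = (1 - rho) * 100 = (1 - 27/55) * 100 = 50.9%

50.9%


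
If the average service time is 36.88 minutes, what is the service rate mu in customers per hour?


mu = 60 / avg_service_time = 60 / 36.88 = 1.63 per hour

1.63 per hour


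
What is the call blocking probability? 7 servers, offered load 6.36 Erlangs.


B(N,A) = (A^N/N!) / sum(A^k/k!, k=0..N) with N=7, A=6.36 = 0.2084

0.2084


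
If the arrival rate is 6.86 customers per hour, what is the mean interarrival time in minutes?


Mean interarrival time = 60/lambda = 60/6.86 = 8.75 minutes

8.75 minutes


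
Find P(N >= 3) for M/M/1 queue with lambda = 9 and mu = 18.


P(N >= 3) = rho^3 = (9/18)^3 = 0.125

0.125


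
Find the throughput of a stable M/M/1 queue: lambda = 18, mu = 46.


For a stable queue (lambda < mu), throughput = lambda = 18 per hour

18 per hour


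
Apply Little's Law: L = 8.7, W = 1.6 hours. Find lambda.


lambda = L / W = 8.7 / 1.6 = 5.44 per hour

5.44 per hour


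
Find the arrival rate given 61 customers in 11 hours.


lambda = total arrivals / time = 61 / 11 = 5.55 per hour

5.55 per hour


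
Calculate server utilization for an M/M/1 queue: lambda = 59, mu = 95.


rho = lambda/mu = 59/95 = 0.6211

0.6211


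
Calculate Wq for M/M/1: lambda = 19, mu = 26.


rho = 19/26; Wq = rho/(mu - lambda) = 0.1044 hours

0.1044 hours


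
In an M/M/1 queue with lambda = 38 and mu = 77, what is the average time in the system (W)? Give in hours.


W = 1/(mu - lambda) = 1/(77 - 38) = 0.0256 hours

0.0256 hours


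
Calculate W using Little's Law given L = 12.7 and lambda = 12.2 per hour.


W = L / lambda = 12.7 / 12.2 = 1.041 hours

1.041 hours


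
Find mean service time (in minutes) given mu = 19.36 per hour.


Mean service time = 60/mu = 60/19.36 = 3.1 minutes

3.1 minutes


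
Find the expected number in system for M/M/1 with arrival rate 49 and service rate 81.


rho = 49/81; L = rho/(1-rho) = 1.53

1.53


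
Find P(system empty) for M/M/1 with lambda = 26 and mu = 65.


P0 = 1 - rho = 1 - 26/65 = 0.6

0.6


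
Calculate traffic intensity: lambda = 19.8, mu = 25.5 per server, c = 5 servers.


rho = lambda / (c * mu) = 19.8 / (5 * 25.5) = 0.1553

0.1553


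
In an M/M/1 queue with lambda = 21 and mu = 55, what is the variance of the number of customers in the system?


rho = 21/55; Var(N) = rho/(1-rho)^2 = 1.0

1.0


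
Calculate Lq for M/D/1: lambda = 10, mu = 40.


M/D/1: Lq = rho^2 / (2*(1-rho)) where rho = 10/40; Lq = 0.04

0.04


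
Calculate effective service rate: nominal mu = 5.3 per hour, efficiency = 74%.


Effective rate = mu * efficiency = 5.3 * 0.74 = 3.92 per hour

3.92 per hour


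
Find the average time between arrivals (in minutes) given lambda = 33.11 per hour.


Mean interarrival time = 60/lambda = 60/33.11 = 1.81 minutes

1.81 minutes


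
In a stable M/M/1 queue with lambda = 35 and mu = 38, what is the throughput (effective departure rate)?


For a stable queue (lambda < mu), throughput = lambda = 35 per hour

35 per hour


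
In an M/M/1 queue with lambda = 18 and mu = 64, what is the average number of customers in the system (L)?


rho = 18/64; L = rho/(1-rho) = 0.39

0.39


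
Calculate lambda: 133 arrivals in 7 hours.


lambda = total arrivals / time = 133 / 7 = 19.0 per hour

19.0 per hour


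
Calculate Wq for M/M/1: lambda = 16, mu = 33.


rho = 16/33; Wq = rho/(mu - lambda) = 0.0285 hours

0.0285 hours


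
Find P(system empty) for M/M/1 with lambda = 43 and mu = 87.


P0 = 1 - rho = 1 - 43/87 = 0.5057

0.5057


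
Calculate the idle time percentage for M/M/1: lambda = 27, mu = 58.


Idle fraction = (1 - rho) * 100 = (1 - 27/58) * 100 = 53.4%

53.4%


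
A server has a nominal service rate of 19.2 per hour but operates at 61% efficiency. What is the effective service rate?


Effective rate = mu * efficiency = 19.2 * 0.61 = 11.71 per hour

11.71 per hour


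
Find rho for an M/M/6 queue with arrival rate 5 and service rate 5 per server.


rho = lambda/(c*mu) = 5/(6*5) = 0.1667

0.1667


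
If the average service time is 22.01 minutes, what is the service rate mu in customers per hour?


mu = 60 / avg_service_time = 60 / 22.01 = 2.73 per hour

2.73 per hour


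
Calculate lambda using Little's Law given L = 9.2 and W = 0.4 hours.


lambda = L / W = 9.2 / 0.4 = 23.0 per hour

23.0 per hour


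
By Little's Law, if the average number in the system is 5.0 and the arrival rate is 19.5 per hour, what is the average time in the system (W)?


W = L / lambda = 5.0 / 19.5 = 0.2564 hours

0.2564 hours


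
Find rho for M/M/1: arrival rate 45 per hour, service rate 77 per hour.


rho = lambda/mu = 45/77 = 0.5844

0.5844


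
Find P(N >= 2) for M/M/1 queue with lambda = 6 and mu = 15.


P(N >= 2) = rho^2 = (6/15)^2 = 0.16

0.16


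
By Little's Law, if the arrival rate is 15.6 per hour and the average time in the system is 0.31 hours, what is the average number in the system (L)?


L = lambda * W = 15.6 * 0.31 = 4.84

4.84


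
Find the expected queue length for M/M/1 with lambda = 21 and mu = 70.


rho = 21/70; Lq = rho^2/(1-rho) = 0.13

0.13


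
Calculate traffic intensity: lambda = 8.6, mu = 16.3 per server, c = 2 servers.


rho = lambda / (c * mu) = 8.6 / (2 * 16.3) = 0.2638

0.2638


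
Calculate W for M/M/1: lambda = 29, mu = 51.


W = 1/(mu - lambda) = 1/(51 - 29) = 0.0455 hours

0.0455 hours


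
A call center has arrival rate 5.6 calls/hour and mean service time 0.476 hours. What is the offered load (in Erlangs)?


Offered load a = lambda * E[S] = 5.6 * 0.476 = 2.67 Erlangs

2.67 Erlangs


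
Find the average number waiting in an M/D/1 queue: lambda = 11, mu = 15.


M/D/1: Lq = rho^2 / (2*(1-rho)) where rho = 11/15; Lq = 1.01

1.01


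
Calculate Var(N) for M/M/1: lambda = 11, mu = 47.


rho = 11/47; Var(N) = rho/(1-rho)^2 = 0.4

0.4


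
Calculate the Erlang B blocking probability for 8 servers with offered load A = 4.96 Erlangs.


B(N,A) = (A^N/N!) / sum(A^k/k!, k=0..N) with N=8, A=4.96 = 0.0682

0.0682


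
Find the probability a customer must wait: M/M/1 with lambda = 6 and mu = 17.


P(wait) = rho = lambda/mu = 6/17 = 0.3529

0.3529


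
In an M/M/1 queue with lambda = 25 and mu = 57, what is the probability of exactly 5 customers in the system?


rho = 25/57; P(n) = (1-rho)*rho^n = (1-25/57)*(25/57)^5 = 0.0091

0.0091


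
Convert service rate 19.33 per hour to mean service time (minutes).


Mean service time = 60/mu = 60/19.33 = 3.1 minutes

3.1 minutes


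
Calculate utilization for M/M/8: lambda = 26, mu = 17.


rho = lambda/(c*mu) = 26/(8*17) = 0.1912

0.1912


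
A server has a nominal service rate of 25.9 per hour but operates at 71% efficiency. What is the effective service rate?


Effective rate = mu * efficiency = 25.9 * 0.71 = 18.39 per hour

18.39 per hour


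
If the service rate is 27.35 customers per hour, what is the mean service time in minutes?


Mean service time = 60/mu = 60/27.35 = 2.19 minutes

2.19 minutes


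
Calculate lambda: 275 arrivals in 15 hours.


lambda = total arrivals / time = 275 / 15 = 18.33 per hour

18.33 per hour


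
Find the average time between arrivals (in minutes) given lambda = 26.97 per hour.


Mean interarrival time = 60/lambda = 60/26.97 = 2.22 minutes

2.22 minutes


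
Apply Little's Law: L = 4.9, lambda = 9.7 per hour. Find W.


W = L / lambda = 4.9 / 9.7 = 0.5052 hours

0.5052 hours


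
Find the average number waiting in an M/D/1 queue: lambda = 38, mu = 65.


M/D/1: Lq = rho^2 / (2*(1-rho)) where rho = 38/65; Lq = 0.41

0.41


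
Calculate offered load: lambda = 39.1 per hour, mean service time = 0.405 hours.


Offered load a = lambda * E[S] = 39.1 * 0.405 = 15.84 Erlangs

15.84 Erlangs


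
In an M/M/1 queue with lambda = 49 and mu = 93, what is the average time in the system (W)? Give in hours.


W = 1/(mu - lambda) = 1/(93 - 49) = 0.0227 hours

0.0227 hours


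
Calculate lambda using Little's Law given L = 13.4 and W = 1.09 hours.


lambda = L / W = 13.4 / 1.09 = 12.29 per hour

12.29 per hour


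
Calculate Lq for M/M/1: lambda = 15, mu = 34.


rho = 15/34; Lq = rho^2/(1-rho) = 0.35

0.35


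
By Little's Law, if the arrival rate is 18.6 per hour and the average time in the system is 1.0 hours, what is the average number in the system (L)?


L = lambda * W = 18.6 * 1.0 = 18.6

18.6


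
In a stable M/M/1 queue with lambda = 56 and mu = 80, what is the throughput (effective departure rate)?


For a stable queue (lambda < mu), throughput = lambda = 56 per hour

56 per hour


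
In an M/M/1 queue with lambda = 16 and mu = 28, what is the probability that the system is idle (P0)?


P0 = 1 - rho = 1 - 16/28 = 0.4286

0.4286


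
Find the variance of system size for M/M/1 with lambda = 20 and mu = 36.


rho = 20/36; Var(N) = rho/(1-rho)^2 = 2.81

2.81


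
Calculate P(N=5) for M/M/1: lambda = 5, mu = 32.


rho = 5/32; P(n) = (1-rho)*rho^n = (1-5/32)*(5/32)^5 = 0.0001

0.0001


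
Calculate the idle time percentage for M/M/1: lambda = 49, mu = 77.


Idle fraction = (1 - rho) * 100 = (1 - 49/77) * 100 = 36.4%

36.4%


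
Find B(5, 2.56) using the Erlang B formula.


B(N,A) = (A^N/N!) / sum(A^k/k!, k=0..N) with N=5, A=2.56 = 0.0743

0.0743


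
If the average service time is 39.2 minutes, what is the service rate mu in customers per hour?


mu = 60 / avg_service_time = 60 / 39.2 = 1.53 per hour

1.53 per hour


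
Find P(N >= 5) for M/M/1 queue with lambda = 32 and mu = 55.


P(N >= 5) = rho^5 = (32/55)^5 = 0.0667

0.0667


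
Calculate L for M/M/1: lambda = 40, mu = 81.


rho = 40/81; L = rho/(1-rho) = 0.98

0.98


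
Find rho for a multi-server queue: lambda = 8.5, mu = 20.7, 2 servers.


rho = lambda / (c * mu) = 8.5 / (2 * 20.7) = 0.2053

0.2053


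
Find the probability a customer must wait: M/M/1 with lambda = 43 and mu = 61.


P(wait) = rho = lambda/mu = 43/61 = 0.7049

0.7049


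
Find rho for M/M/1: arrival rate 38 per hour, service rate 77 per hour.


rho = lambda/mu = 38/77 = 0.4935

0.4935


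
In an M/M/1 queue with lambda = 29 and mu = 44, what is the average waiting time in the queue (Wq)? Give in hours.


rho = 29/44; Wq = rho/(mu - lambda) = 0.0439 hours

0.0439 hours
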